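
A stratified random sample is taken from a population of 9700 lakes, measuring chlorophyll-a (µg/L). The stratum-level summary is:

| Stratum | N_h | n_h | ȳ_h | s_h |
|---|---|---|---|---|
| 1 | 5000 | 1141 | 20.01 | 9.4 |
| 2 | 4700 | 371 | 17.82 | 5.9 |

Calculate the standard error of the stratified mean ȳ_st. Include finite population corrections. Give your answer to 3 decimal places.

SE(ȳ_st) ≈ 0.190

V̂(ȳ_st) = Σ W_h² (1 − n_h/N_h) s_h²/n_h, with W_h = N_h/N and N = 9700:
  stratum 1: (5000/9700)²·(1 − 1141/5000)·9.4²/1141 = 0.0158808
  stratum 2: (4700/9700)²·(1 − 371/4700)·5.9²/371 = 0.0202895
V̂(ȳ_st) = 0.0361703
SE(ȳ_st) = √0.0361703 = 0.190185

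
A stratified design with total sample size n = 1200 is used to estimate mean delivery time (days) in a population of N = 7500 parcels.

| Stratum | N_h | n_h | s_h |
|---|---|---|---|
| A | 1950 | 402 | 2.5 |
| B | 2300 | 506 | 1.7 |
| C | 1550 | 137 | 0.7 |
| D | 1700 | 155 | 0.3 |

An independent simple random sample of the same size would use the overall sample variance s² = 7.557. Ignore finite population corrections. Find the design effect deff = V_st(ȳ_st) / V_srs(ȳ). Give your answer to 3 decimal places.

V̂(ȳ_st) = Σ W_h² s_h²/n_h, with W_h = N_h/N and N = 7500:
  stratum A: (1950/7500)²·2.5²/402 = 0.001051
  stratum B: (2300/7500)²·1.7²/506 = 0.000537131
  stratum C: (1550/7500)²·0.7²/137 = 0.000152762
  stratum D: (1700/7500)²·0.3²/155 = 2.98323e-05
V_st = 0.00177072
V_srs = s²/n = 7.557/1200 = 0.0062975
deff = V_st / V_srs = 0.00177072/0.0062975 = 0.2812

deff ≈ 0.281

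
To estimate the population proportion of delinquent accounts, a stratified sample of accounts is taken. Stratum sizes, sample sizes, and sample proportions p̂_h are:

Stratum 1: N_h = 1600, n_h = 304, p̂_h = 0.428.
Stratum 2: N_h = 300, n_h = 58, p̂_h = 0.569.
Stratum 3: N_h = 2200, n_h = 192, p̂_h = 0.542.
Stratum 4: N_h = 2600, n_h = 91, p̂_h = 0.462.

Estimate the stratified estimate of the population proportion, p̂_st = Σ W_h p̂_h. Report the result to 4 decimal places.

p̂_st ≈ 0.4849

N = 6700; stratum weights W_h = N_h/N.
p̂_st = Σ W_h p̂_h = (1600·0.428 + 300·0.569 + 2200·0.542 + 2600·0.462)/6700 = 0.48494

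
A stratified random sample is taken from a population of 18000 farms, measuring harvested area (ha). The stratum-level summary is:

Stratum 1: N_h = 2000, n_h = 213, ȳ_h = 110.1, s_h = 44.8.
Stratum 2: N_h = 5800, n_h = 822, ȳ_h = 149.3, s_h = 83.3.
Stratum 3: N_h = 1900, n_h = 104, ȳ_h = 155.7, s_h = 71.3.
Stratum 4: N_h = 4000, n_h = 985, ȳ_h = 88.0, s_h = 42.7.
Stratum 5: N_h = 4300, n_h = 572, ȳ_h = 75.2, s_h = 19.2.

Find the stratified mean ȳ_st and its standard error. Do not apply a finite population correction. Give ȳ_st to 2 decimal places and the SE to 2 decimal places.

ȳ_st = Σ W_h ȳ_h = (2000·110.1 + 5800·149.3 + 1900·155.7 + 4000·88.0 + 4300·75.2)/18000 = 114.29611
V̂(ȳ_st) = Σ W_h² s_h²/n_h, with W_h = N_h/N and N = 18000:
  stratum 1: (2000/18000)²·44.8²/213 = 0.11633
  stratum 2: (5800/18000)²·83.3²/822 = 0.876454
  stratum 3: (1900/18000)²·71.3²/104 = 0.544638
  stratum 4: (4000/18000)²·42.7²/985 = 0.0914102
  stratum 5: (4300/18000)²·19.2²/572 = 0.0367789
V̂(ȳ_st) = 1.66561
SE(ȳ_st) = √1.66561 = 1.29059

ȳ_st ≈ 114.30, SE ≈ 1.29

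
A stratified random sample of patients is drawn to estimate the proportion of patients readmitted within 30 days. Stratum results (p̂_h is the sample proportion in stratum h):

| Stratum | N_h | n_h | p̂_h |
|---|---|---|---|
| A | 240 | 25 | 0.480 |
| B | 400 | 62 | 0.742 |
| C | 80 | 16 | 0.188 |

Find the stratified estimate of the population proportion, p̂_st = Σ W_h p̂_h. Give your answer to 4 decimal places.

p̂_st ≈ 0.5931

N = 720; stratum weights W_h = N_h/N.
p̂_st = Σ W_h p̂_h = (240·0.480 + 400·0.742 + 80·0.188)/720 = 0.59311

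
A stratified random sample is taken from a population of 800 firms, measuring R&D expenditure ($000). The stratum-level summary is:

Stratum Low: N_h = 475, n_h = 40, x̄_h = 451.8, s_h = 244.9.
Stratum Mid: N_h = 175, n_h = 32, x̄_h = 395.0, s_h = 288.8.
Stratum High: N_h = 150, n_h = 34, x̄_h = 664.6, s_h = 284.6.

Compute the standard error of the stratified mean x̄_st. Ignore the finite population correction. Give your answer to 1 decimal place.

SE(x̄_st) ≈ 27.1

V̂(x̄_st) = Σ W_h² s_h²/n_h, with W_h = N_h/N and N = 800:
  stratum Low: (475/800)²·244.9²/40 = 528.597
  stratum Mid: (175/800)²·288.8²/32 = 124.721
  stratum High: (150/800)²·284.6²/34 = 83.7517
V̂(x̄_st) = 737.07
SE(x̄_st) = √737.07 = 27.149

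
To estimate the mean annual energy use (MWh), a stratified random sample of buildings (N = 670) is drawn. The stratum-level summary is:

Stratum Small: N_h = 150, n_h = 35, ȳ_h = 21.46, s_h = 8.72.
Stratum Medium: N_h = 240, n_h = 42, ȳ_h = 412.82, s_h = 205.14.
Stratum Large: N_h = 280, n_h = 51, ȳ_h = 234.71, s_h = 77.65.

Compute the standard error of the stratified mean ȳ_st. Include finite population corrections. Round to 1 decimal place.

SE(ȳ_st) ≈ 11.1

V̂(ȳ_st) = Σ W_h² (1 − n_h/N_h) s_h²/n_h, with W_h = N_h/N and N = 670:
  stratum Small: (150/670)²·(1 − 35/150)·8.72²/35 = 0.0834842
  stratum Medium: (240/670)²·(1 − 42/240)·205.14²/42 = 106.067
  stratum Large: (280/670)²·(1 − 51/280)·77.65²/51 = 16.8872
V̂(ȳ_st) = 123.037
SE(ȳ_st) = √123.037 = 11.0922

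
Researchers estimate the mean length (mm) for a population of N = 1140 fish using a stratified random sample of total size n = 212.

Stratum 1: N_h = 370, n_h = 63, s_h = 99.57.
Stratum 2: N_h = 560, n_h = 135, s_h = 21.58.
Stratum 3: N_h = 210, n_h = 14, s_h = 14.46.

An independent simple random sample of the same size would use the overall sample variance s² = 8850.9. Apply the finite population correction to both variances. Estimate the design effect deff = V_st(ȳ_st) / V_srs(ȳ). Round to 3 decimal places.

deff ≈ 0.437

V̂(ȳ_st) = Σ W_h² (1 − n_h/N_h) s_h²/n_h, with W_h = N_h/N and N = 1140:
  stratum 1: (370/1140)²·(1 − 63/370)·99.57²/63 = 13.7546
  stratum 2: (560/1140)²·(1 − 135/560)·21.58²/135 = 0.631737
  stratum 3: (210/1140)²·(1 − 14/210)·14.46²/14 = 0.473014
V_st = 14.8593
V_srs = (1 − 212/1140)·8850.9/212 = 33.9856
deff = V_st / V_srs = 14.8593/33.9856 = 0.4372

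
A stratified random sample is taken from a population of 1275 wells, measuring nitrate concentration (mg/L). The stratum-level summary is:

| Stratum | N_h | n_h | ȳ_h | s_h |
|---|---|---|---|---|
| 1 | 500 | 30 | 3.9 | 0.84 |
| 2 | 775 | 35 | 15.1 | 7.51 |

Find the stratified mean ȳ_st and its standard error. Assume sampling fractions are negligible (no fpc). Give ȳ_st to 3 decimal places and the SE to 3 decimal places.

ȳ_st ≈ 10.708, SE ≈ 0.774

ȳ_st = Σ W_h ȳ_h = (500·3.9 + 775·15.1)/1275 = 10.70784
V̂(ȳ_st) = Σ W_h² s_h²/n_h, with W_h = N_h/N and N = 1275:
  stratum 1: (500/1275)²·0.84²/30 = 0.00361707
  stratum 2: (775/1275)²·7.51²/35 = 0.595381
V̂(ȳ_st) = 0.598998
SE(ȳ_st) = √0.598998 = 0.77395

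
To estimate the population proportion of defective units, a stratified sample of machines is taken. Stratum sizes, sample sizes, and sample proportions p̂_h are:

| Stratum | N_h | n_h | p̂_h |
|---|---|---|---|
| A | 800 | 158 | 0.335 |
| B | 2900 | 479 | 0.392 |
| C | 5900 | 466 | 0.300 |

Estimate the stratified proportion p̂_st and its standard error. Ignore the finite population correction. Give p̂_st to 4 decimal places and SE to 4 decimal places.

p̂_st ≈ 0.3307, SE ≈ 0.0150

N = 9600; stratum weights W_h = N_h/N.
p̂_st = Σ W_h p̂_h = (800·0.335 + 2900·0.392 + 5900·0.300)/9600 = 0.33071
V̂(p̂_st) = Σ W_h² p̂_h(1−p̂_h)/(n_h−1):
  stratum A: (800/9600)²·0.335·0.665/157 = 9.85381e-06
  stratum B: (2900/9600)²·0.392·0.608/478 = 4.55004e-05
  stratum C: (5900/9600)²·0.300·0.700/465 = 0.00017058
V̂(p̂_st) = 0.000225934; SE = √V̂ = 0.0150311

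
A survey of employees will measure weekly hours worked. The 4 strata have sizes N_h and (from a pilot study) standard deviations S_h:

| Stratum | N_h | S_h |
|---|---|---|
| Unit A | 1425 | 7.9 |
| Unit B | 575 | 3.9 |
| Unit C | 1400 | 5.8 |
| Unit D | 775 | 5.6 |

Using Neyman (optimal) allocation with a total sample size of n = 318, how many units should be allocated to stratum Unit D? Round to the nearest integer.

53

Neyman allocation: n_h = n · N_h S_h / Σ N_i S_i, with n = 318.
  stratum Unit A: N_h·S_h = 1425·7.9 = 11257.50
  stratum Unit B: N_h·S_h = 575·3.9 = 2242.50
  stratum Unit C: N_h·S_h = 1400·5.8 = 8120.00
  stratum Unit D: N_h·S_h = 775·5.6 = 4340.00
Σ N_h S_h = 25960.00
n for stratum Unit D = 318·4340.00/25960.00 = 53.163 → 53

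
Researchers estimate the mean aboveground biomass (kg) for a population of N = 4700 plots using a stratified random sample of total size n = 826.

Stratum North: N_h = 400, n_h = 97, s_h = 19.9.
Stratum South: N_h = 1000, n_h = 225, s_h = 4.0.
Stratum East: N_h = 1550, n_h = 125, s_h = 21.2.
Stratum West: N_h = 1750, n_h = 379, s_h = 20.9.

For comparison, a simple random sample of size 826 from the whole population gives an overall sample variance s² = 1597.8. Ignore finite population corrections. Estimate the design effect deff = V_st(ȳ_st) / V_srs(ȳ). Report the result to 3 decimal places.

V̂(ȳ_st) = Σ W_h² s_h²/n_h, with W_h = N_h/N and N = 4700:
  stratum North: (400/4700)²·19.9²/97 = 0.0295705
  stratum South: (1000/4700)²·4.0²/225 = 0.00321915
  stratum East: (1550/4700)²·21.2²/125 = 0.391047
  stratum West: (1750/4700)²·20.9²/379 = 0.159784
V_st = 0.583621
V_srs = s²/n = 1597.8/826 = 1.93438
deff = V_st / V_srs = 0.583621/1.93438 = 0.3017

deff ≈ 0.302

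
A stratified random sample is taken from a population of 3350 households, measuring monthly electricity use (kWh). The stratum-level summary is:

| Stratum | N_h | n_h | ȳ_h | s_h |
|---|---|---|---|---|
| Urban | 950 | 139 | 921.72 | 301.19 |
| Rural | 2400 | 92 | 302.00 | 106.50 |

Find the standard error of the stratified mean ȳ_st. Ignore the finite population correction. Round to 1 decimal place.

V̂(ȳ_st) = Σ W_h² s_h²/n_h, with W_h = N_h/N and N = 3350:
  stratum Urban: (950/3350)²·301.19²/139 = 52.4836
  stratum Rural: (2400/3350)²·106.50²/92 = 63.2768
V̂(ȳ_st) = 115.76
SE(ȳ_st) = √115.76 = 10.7592

SE(ȳ_st) ≈ 10.8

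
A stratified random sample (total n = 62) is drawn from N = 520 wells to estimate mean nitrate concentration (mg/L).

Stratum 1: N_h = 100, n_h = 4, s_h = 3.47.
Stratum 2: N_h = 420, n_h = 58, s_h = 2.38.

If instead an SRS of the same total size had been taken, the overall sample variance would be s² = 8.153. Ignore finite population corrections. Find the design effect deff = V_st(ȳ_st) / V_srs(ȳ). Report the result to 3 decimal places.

deff ≈ 1.331

V̂(ȳ_st) = Σ W_h² s_h²/n_h, with W_h = N_h/N and N = 520:
  stratum 1: (100/520)²·3.47²/4 = 0.111325
  stratum 2: (420/520)²·2.38²/58 = 0.0637115
V_st = 0.175036
V_srs = s²/n = 8.153/62 = 0.1315
deff = V_st / V_srs = 0.175036/0.1315 = 1.3311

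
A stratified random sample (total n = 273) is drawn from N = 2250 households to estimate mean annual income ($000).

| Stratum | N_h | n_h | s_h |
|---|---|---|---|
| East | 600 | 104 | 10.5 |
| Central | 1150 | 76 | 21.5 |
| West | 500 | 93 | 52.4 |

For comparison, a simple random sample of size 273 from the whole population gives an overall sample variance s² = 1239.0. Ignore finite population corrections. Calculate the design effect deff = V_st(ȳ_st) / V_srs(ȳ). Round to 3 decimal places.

V̂(ȳ_st) = Σ W_h² s_h²/n_h, with W_h = N_h/N and N = 2250:
  stratum East: (600/2250)²·10.5²/104 = 0.0753846
  stratum Central: (1150/2250)²·21.5²/76 = 1.58889
  stratum West: (500/2250)²·52.4²/93 = 1.45799
V_st = 3.12227
V_srs = s²/n = 1239.0/273 = 4.53846
deff = V_st / V_srs = 3.12227/4.53846 = 0.6880

deff ≈ 0.688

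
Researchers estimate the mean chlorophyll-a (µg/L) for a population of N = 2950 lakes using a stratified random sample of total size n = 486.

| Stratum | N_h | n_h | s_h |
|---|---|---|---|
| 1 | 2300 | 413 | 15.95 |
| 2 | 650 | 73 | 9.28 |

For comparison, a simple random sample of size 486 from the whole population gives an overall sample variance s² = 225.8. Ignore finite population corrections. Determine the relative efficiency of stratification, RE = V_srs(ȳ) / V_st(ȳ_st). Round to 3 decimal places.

RE ≈ 1.076

V̂(ȳ_st) = Σ W_h² s_h²/n_h, with W_h = N_h/N and N = 2950:
  stratum 1: (2300/2950)²·15.95²/413 = 0.374441
  stratum 2: (650/2950)²·9.28²/73 = 0.0572738
V_st = 0.431714
V_srs = s²/n = 225.8/486 = 0.464609
Relative efficiency = V_srs / V_st = 0.464609/0.431714 = 1.0762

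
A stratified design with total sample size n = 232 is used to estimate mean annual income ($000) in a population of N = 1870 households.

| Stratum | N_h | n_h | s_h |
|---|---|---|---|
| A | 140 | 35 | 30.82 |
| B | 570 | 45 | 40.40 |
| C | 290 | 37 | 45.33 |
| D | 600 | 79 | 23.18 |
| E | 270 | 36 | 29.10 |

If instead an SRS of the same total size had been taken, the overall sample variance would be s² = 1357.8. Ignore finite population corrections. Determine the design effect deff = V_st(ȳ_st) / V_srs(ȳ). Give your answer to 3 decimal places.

deff ≈ 1.033

V̂(ȳ_st) = Σ W_h² s_h²/n_h, with W_h = N_h/N and N = 1870:
  stratum A: (140/1870)²·30.82²/35 = 0.152114
  stratum B: (570/1870)²·40.40²/45 = 3.3699
  stratum C: (290/1870)²·45.33²/37 = 1.33562
  stratum D: (600/1870)²·23.18²/79 = 0.700195
  stratum E: (270/1870)²·29.10²/36 = 0.490374
V_st = 6.0482
V_srs = s²/n = 1357.8/232 = 5.85259
deff = V_st / V_srs = 6.0482/5.85259 = 1.0334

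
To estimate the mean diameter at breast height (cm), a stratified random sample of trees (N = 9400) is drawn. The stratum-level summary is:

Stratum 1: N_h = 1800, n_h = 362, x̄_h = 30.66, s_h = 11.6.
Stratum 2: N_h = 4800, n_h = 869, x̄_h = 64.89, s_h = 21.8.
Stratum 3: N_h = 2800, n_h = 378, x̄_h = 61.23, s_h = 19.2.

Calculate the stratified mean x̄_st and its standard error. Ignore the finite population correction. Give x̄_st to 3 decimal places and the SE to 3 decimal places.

x̄_st = Σ W_h x̄_h = (1800·30.66 + 4800·64.89 + 2800·61.23)/9400 = 57.24511
V̂(x̄_st) = Σ W_h² s_h²/n_h, with W_h = N_h/N and N = 9400:
  stratum 1: (1800/9400)²·11.6²/362 = 0.01363
  stratum 2: (4800/9400)²·21.8²/869 = 0.1426
  stratum 3: (2800/9400)²·19.2²/378 = 0.0865309
V̂(x̄_st) = 0.242761
SE(x̄_st) = √0.242761 = 0.492708

x̄_st ≈ 57.245, SE ≈ 0.493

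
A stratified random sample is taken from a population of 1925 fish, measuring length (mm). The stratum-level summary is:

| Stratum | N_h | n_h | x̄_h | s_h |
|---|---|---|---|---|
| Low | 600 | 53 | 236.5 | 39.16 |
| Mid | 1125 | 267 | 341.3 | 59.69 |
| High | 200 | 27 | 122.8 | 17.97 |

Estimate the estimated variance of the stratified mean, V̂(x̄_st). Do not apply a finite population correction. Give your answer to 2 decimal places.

V̂(x̄_st) = Σ W_h² s_h²/n_h, with W_h = N_h/N and N = 1925:
  stratum Low: (600/1925)²·39.16²/53 = 2.81093
  stratum Mid: (1125/1925)²·59.69²/267 = 4.55759
  stratum High: (200/1925)²·17.97²/27 = 0.129101
V̂(x̄_st) = 7.49763

V̂(x̄_st) ≈ 7.50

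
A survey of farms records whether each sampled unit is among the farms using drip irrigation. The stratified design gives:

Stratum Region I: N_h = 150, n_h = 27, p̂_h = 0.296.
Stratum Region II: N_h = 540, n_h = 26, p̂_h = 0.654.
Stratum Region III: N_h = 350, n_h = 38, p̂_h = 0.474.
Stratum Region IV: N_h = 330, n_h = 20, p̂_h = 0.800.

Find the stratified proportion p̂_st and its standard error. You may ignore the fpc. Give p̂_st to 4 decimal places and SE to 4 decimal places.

N = 1370; stratum weights W_h = N_h/N.
p̂_st = Σ W_h p̂_h = (150·0.296 + 540·0.654 + 350·0.474 + 330·0.800)/1370 = 0.60399
V̂(p̂_st) = Σ W_h² p̂_h(1−p̂_h)/(n_h−1):
  stratum Region I: (150/1370)²·0.296·0.704/26 = 9.60799e-05
  stratum Region II: (540/1370)²·0.654·0.346/25 = 0.00140624
  stratum Region III: (350/1370)²·0.474·0.526/37 = 0.000439802
  stratum Region IV: (330/1370)²·0.800·0.200/19 = 0.0004886
V̂(p̂_st) = 0.00243072; SE = √V̂ = 0.0493024

p̂_st ≈ 0.6040, SE ≈ 0.0493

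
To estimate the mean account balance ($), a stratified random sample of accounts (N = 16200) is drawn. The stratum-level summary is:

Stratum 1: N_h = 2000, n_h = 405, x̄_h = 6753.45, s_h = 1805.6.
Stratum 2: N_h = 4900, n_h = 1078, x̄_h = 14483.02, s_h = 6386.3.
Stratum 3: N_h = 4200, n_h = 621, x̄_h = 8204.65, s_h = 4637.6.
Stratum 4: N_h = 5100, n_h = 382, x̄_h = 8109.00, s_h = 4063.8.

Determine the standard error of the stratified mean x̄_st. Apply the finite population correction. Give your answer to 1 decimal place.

V̂(x̄_st) = Σ W_h² (1 − n_h/N_h) s_h²/n_h, with W_h = N_h/N and N = 16200:
  stratum 1: (2000/16200)²·(1 − 405/2000)·1805.6²/405 = 97.8473
  stratum 2: (4900/16200)²·(1 − 1078/4900)·6386.3²/1078 = 2699.83
  stratum 3: (4200/16200)²·(1 − 621/4200)·4637.6²/621 = 1983.7
  stratum 4: (5100/16200)²·(1 − 382/5100)·4063.8²/382 = 3963.69
V̂(x̄_st) = 8745.07
SE(x̄_st) = √8745.07 = 93.5151

SE(x̄_st) ≈ 93.5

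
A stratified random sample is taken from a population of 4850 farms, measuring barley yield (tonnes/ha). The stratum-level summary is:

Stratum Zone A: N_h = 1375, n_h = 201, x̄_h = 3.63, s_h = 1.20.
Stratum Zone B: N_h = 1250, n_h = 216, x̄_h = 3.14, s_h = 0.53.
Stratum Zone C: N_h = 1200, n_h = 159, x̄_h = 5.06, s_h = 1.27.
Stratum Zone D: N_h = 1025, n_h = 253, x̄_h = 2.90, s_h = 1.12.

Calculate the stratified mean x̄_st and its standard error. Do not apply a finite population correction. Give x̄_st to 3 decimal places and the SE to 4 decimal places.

x̄_st ≈ 3.703, SE ≈ 0.0388

x̄_st = Σ W_h x̄_h = (1375·3.63 + 1250·3.14 + 1200·5.06 + 1025·2.90)/4850 = 3.70325
V̂(x̄_st) = Σ W_h² s_h²/n_h, with W_h = N_h/N and N = 4850:
  stratum Zone A: (1375/4850)²·1.20²/201 = 0.000575822
  stratum Zone B: (1250/4850)²·0.53²/216 = 8.63842e-05
  stratum Zone C: (1200/4850)²·1.27²/159 = 0.000620997
  stratum Zone D: (1025/4850)²·1.12²/253 = 0.000221452
V̂(x̄_st) = 0.00150466
SE(x̄_st) = √0.00150466 = 0.0387899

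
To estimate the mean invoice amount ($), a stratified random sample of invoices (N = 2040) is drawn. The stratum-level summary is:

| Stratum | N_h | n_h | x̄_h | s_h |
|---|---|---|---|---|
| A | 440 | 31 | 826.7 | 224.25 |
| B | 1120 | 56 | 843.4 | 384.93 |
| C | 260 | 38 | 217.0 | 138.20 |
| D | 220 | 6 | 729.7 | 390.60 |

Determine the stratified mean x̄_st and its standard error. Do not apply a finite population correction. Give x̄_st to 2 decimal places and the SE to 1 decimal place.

x̄_st = Σ W_h x̄_h = (440·826.7 + 1120·843.4 + 260·217.0 + 220·729.7)/2040 = 747.70098
V̂(x̄_st) = Σ W_h² s_h²/n_h, with W_h = N_h/N and N = 2040:
  stratum A: (440/2040)²·224.25²/31 = 75.4655
  stratum B: (1120/2040)²·384.93²/56 = 797.538
  stratum C: (260/2040)²·138.20²/38 = 8.1643
  stratum D: (220/2040)²·390.60²/6 = 295.732
V̂(x̄_st) = 1176.9
SE(x̄_st) = √1176.9 = 34.306

x̄_st ≈ 747.70, SE ≈ 34.3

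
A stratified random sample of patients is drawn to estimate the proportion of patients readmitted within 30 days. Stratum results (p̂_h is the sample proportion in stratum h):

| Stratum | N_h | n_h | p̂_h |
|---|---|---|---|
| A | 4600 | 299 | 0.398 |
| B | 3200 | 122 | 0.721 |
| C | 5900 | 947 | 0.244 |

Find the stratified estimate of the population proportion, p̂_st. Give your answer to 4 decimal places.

N = 13700; stratum weights W_h = N_h/N.
p̂_st = Σ W_h p̂_h = (4600·0.398 + 3200·0.721 + 5900·0.244)/13700 = 0.40712

p̂_st ≈ 0.4071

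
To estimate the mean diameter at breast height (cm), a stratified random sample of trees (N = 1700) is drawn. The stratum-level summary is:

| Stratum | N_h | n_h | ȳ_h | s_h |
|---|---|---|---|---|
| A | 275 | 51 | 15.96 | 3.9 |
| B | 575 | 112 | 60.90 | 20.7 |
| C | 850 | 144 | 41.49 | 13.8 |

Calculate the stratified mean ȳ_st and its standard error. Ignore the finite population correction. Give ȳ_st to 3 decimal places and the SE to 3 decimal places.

ȳ_st ≈ 43.925, SE ≈ 0.881

ȳ_st = Σ W_h ȳ_h = (275·15.96 + 575·60.90 + 850·41.49)/1700 = 43.92529
V̂(ȳ_st) = Σ W_h² s_h²/n_h, with W_h = N_h/N and N = 1700:
  stratum A: (275/1700)²·3.9²/51 = 0.00780417
  stratum B: (575/1700)²·20.7²/112 = 0.437684
  stratum C: (850/1700)²·13.8²/144 = 0.330625
V̂(ȳ_st) = 0.776113
SE(ȳ_st) = √0.776113 = 0.880973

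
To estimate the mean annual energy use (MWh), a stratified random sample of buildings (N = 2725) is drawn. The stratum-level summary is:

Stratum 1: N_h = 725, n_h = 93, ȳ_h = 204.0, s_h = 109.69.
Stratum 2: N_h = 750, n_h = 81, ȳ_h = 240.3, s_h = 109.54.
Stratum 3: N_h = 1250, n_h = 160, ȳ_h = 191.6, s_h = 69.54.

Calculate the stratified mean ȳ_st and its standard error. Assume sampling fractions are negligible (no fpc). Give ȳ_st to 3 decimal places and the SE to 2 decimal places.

ȳ_st = Σ W_h ȳ_h = (725·204.0 + 750·240.3 + 1250·191.6)/2725 = 208.30275
V̂(ȳ_st) = Σ W_h² s_h²/n_h, with W_h = N_h/N and N = 2725:
  stratum 1: (725/2725)²·109.69²/93 = 9.15786
  stratum 2: (750/2725)²·109.54²/81 = 11.2215
  stratum 3: (1250/2725)²·69.54²/160 = 6.3597
V̂(ȳ_st) = 26.739
SE(ȳ_st) = √26.739 = 5.17098

ȳ_st ≈ 208.303, SE ≈ 5.17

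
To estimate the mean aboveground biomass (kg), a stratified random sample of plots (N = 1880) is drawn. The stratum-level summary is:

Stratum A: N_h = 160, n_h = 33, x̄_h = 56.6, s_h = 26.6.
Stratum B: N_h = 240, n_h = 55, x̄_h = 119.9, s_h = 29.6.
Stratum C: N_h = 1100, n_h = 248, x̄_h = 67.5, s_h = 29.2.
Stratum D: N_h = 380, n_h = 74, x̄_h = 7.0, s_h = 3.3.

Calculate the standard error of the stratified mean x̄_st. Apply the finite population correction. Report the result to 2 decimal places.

SE(x̄_st) ≈ 1.11

V̂(x̄_st) = Σ W_h² (1 − n_h/N_h) s_h²/n_h, with W_h = N_h/N and N = 1880:
  stratum A: (160/1880)²·(1 − 33/160)·26.6²/33 = 0.12327
  stratum B: (240/1880)²·(1 − 55/240)·29.6²/55 = 0.200119
  stratum C: (1100/1880)²·(1 − 248/1100)·29.2²/248 = 0.911655
  stratum D: (380/1880)²·(1 − 74/380)·3.3²/74 = 0.00484156
V̂(x̄_st) = 1.23989
SE(x̄_st) = √1.23989 = 1.1135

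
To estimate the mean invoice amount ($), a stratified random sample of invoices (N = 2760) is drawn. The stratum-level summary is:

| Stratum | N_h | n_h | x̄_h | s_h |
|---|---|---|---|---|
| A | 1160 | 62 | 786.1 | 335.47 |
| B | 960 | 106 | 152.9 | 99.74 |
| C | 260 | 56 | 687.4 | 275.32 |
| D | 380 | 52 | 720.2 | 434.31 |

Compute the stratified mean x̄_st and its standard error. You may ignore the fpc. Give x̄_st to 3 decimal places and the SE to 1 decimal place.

x̄_st = Σ W_h x̄_h = (1160·786.1 + 960·152.9 + 260·687.4 + 380·720.2)/2760 = 547.48551
V̂(x̄_st) = Σ W_h² s_h²/n_h, with W_h = N_h/N and N = 2760:
  stratum A: (1160/2760)²·335.47²/62 = 320.637
  stratum B: (960/2760)²·99.74²/106 = 11.3542
  stratum C: (260/2760)²·275.32²/56 = 12.012
  stratum D: (380/2760)²·434.31²/52 = 68.7615
V̂(x̄_st) = 412.765
SE(x̄_st) = √412.765 = 20.3166

x̄_st ≈ 547.486, SE ≈ 20.3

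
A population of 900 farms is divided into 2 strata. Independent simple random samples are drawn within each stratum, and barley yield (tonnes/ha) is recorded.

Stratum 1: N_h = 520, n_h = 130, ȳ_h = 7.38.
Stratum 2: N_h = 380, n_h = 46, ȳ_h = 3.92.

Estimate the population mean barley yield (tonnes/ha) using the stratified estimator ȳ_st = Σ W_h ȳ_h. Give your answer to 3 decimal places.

ȳ_st ≈ 5.919

N = Σ N_h = 900. Stratum weights W_h = N_h/N.
ȳ_st = (520·7.38 + 380·3.92) / 900 = 5.91911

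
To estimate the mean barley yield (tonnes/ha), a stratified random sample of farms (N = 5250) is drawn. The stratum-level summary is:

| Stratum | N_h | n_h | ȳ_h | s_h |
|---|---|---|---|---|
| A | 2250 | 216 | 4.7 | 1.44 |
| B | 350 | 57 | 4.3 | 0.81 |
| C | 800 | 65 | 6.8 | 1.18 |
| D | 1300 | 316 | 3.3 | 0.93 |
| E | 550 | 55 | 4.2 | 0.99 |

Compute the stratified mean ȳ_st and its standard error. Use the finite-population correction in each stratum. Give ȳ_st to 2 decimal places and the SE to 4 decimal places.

ȳ_st = Σ W_h ȳ_h = (2250·4.7 + 350·4.3 + 800·6.8 + 1300·3.3 + 550·4.2)/5250 = 4.59429
V̂(ȳ_st) = Σ W_h² (1 − n_h/N_h) s_h²/n_h, with W_h = N_h/N and N = 5250:
  stratum A: (2250/5250)²·(1 − 216/2250)·1.44²/216 = 0.00159399
  stratum B: (350/5250)²·(1 − 57/350)·0.81²/57 = 4.28265e-05
  stratum C: (800/5250)²·(1 − 65/800)·1.18²/65 = 0.000456993
  stratum D: (1300/5250)²·(1 − 316/1300)·0.93²/316 = 0.000127028
  stratum E: (550/5250)²·(1 − 55/550)·0.99²/55 = 0.000176018
V̂(ȳ_st) = 0.00239686
SE(ȳ_st) = √0.00239686 = 0.0489577

ȳ_st ≈ 4.59, SE ≈ 0.0490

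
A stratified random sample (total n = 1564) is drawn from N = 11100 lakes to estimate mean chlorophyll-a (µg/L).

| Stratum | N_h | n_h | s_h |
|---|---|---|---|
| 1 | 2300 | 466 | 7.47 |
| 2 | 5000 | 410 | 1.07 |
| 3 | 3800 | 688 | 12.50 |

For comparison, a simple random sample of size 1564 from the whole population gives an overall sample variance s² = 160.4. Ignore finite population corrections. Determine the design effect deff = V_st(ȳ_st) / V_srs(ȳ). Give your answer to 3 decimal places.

deff ≈ 0.315

V̂(ȳ_st) = Σ W_h² s_h²/n_h, with W_h = N_h/N and N = 11100:
  stratum 1: (2300/11100)²·7.47²/466 = 0.00514121
  stratum 2: (5000/11100)²·1.07²/410 = 0.000566602
  stratum 3: (3800/11100)²·12.50²/688 = 0.0266166
V_st = 0.0323244
V_srs = s²/n = 160.4/1564 = 0.102558
deff = V_st / V_srs = 0.0323244/0.102558 = 0.3152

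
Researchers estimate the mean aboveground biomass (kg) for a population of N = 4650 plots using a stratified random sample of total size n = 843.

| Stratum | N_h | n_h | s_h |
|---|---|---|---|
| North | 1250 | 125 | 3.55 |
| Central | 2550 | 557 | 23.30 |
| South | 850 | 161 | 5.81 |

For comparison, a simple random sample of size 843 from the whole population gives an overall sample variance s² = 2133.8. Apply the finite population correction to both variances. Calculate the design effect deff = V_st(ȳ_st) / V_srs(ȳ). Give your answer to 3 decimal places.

V̂(ȳ_st) = Σ W_h² (1 − n_h/N_h) s_h²/n_h, with W_h = N_h/N and N = 4650:
  stratum North: (1250/4650)²·(1 − 125/1250)·3.55²/125 = 0.00655697
  stratum Central: (2550/4650)²·(1 − 557/2550)·23.30²/557 = 0.229086
  stratum South: (850/4650)²·(1 − 161/850)·5.81²/161 = 0.00567883
V_st = 0.241322
V_srs = (1 − 843/4650)·2133.8/843 = 2.07232
deff = V_st / V_srs = 0.241322/2.07232 = 0.1165

deff ≈ 0.116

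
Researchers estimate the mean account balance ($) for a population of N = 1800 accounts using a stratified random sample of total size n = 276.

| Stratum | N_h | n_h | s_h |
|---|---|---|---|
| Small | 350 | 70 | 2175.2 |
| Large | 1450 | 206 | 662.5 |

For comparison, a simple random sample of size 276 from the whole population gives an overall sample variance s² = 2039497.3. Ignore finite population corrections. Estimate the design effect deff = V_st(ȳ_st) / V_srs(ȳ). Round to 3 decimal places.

deff ≈ 0.533

V̂(ȳ_st) = Σ W_h² s_h²/n_h, with W_h = N_h/N and N = 1800:
  stratum Small: (350/1800)²·2175.2²/70 = 2555.59
  stratum Large: (1450/1800)²·662.5²/206 = 1382.6
V_st = 3938.19
V_srs = s²/n = 2039497.3/276 = 7389.48
deff = V_st / V_srs = 3938.19/7389.48 = 0.5329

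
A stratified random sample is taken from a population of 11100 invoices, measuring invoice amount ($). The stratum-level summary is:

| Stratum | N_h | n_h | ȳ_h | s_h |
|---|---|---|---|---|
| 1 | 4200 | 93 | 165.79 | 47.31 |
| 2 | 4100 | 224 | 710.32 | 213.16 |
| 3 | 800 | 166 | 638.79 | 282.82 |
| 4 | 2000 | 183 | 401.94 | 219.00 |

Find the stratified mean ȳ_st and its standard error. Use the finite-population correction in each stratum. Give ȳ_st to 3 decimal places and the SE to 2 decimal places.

ȳ_st ≈ 443.562, SE ≈ 6.26

ȳ_st = Σ W_h ȳ_h = (4200·165.79 + 4100·710.32 + 800·638.79 + 2000·401.94)/11100 = 443.56234
V̂(ȳ_st) = Σ W_h² (1 − n_h/N_h) s_h²/n_h, with W_h = N_h/N and N = 11100:
  stratum 1: (4200/11100)²·(1 − 93/4200)·47.31²/93 = 3.36939
  stratum 2: (4100/11100)²·(1 − 224/4100)·213.16²/224 = 26.1629
  stratum 3: (800/11100)²·(1 − 166/800)·282.82²/166 = 1.98356
  stratum 4: (2000/11100)²·(1 − 183/2000)·219.00²/183 = 7.72994
V̂(ȳ_st) = 39.2457
SE(ȳ_st) = √39.2457 = 6.26464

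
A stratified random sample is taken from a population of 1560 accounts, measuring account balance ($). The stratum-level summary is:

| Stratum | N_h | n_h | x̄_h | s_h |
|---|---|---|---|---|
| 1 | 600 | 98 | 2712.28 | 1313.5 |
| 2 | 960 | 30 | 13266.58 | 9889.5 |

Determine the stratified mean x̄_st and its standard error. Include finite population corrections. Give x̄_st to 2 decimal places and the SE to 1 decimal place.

x̄_st ≈ 9207.23, SE ≈ 1094.6

x̄_st = Σ W_h x̄_h = (600·2712.28 + 960·13266.58)/1560 = 9207.23385
V̂(x̄_st) = Σ W_h² (1 − n_h/N_h) s_h²/n_h, with W_h = N_h/N and N = 1560:
  stratum 1: (600/1560)²·(1 − 98/600)·1313.5²/98 = 2178.91
  stratum 2: (960/1560)²·(1 − 30/960)·9889.5²/30 = 1.196e+06
V̂(x̄_st) = 1.19818e+06
SE(x̄_st) = √1.19818e+06 = 1094.62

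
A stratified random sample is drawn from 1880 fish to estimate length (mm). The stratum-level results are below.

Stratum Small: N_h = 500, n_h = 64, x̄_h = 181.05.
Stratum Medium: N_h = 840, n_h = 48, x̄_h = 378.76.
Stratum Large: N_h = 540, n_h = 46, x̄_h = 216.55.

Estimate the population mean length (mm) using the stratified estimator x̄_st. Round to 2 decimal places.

x̄_st ≈ 279.59

N = Σ N_h = 1880. Stratum weights W_h = N_h/N.
x̄_st = (500·181.05 + 840·378.76 + 540·216.55) / 1880 = 279.5853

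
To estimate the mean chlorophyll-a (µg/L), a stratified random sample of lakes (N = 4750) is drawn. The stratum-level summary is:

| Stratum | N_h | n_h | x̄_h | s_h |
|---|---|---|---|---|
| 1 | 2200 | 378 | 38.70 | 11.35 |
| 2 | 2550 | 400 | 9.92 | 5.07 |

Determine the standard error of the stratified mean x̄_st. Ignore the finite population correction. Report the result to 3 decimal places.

SE(x̄_st) ≈ 0.303

V̂(x̄_st) = Σ W_h² s_h²/n_h, with W_h = N_h/N and N = 4750:
  stratum 1: (2200/4750)²·11.35²/378 = 0.0731068
  stratum 2: (2550/4750)²·5.07²/400 = 0.0185203
V̂(x̄_st) = 0.0916272
SE(x̄_st) = √0.0916272 = 0.3027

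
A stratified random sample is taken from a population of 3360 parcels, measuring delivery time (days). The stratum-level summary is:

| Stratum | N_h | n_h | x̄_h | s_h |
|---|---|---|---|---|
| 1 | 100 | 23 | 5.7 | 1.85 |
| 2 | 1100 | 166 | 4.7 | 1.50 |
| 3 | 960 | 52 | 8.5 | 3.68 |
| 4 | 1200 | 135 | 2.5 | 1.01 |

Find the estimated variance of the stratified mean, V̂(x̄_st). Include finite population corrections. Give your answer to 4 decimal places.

V̂(x̄_st) ≈ 0.0223

V̂(x̄_st) = Σ W_h² (1 − n_h/N_h) s_h²/n_h, with W_h = N_h/N and N = 3360:
  stratum 1: (100/3360)²·(1 − 23/100)·1.85²/23 = 0.000101491
  stratum 2: (1100/3360)²·(1 − 166/1100)·1.50²/166 = 0.00123349
  stratum 3: (960/3360)²·(1 − 52/960)·3.68²/52 = 0.0201081
  stratum 4: (1200/3360)²·(1 − 135/1200)·1.01²/135 = 0.000855384
V̂(x̄_st) = 0.0222985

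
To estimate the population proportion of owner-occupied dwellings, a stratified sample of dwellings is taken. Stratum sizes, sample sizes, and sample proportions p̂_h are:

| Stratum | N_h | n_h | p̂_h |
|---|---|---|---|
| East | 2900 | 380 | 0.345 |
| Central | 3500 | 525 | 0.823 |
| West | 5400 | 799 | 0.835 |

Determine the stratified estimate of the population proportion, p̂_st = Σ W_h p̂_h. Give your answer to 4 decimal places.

p̂_st ≈ 0.7110

N = 11800; stratum weights W_h = N_h/N.
p̂_st = Σ W_h p̂_h = (2900·0.345 + 3500·0.823 + 5400·0.835)/11800 = 0.71102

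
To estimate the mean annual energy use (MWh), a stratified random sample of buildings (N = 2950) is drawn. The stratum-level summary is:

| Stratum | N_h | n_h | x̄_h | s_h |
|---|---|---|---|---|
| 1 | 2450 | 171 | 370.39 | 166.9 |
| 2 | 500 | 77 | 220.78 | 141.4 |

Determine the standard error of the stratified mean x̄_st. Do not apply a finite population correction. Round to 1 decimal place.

V̂(x̄_st) = Σ W_h² s_h²/n_h, with W_h = N_h/N and N = 2950:
  stratum 1: (2450/2950)²·166.9²/171 = 112.358
  stratum 2: (500/2950)²·141.4²/77 = 7.4594
V̂(x̄_st) = 119.818
SE(x̄_st) = √119.818 = 10.9461

SE(x̄_st) ≈ 10.9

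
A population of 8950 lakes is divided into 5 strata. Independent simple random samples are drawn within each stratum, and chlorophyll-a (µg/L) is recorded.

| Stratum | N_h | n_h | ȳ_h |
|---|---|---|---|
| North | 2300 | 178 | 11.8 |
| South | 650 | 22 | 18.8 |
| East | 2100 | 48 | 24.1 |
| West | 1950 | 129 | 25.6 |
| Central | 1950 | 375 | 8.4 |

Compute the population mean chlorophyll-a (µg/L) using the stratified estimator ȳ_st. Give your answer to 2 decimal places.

ȳ_st ≈ 17.46

N = Σ N_h = 8950. Stratum weights W_h = N_h/N.
ȳ_st = (2300·11.8 + 650·18.8 + 2100·24.1 + 1950·25.6 + 1950·8.4) / 8950 = 17.4603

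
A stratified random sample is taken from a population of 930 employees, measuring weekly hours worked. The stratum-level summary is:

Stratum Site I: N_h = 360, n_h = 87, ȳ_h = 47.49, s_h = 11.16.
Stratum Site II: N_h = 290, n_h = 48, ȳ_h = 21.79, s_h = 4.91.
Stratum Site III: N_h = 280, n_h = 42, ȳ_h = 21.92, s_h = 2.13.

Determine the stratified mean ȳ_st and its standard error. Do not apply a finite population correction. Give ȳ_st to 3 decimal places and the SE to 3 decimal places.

ȳ_st ≈ 31.778, SE ≈ 0.523

ȳ_st = Σ W_h ȳ_h = (360·47.49 + 290·21.79 + 280·21.92)/930 = 31.77753
V̂(ȳ_st) = Σ W_h² s_h²/n_h, with W_h = N_h/N and N = 930:
  stratum Site I: (360/930)²·11.16²/87 = 0.21451
  stratum Site II: (290/930)²·4.91²/48 = 0.0488373
  stratum Site III: (280/930)²·2.13²/42 = 0.00979174
V̂(ȳ_st) = 0.273139
SE(ȳ_st) = √0.273139 = 0.522627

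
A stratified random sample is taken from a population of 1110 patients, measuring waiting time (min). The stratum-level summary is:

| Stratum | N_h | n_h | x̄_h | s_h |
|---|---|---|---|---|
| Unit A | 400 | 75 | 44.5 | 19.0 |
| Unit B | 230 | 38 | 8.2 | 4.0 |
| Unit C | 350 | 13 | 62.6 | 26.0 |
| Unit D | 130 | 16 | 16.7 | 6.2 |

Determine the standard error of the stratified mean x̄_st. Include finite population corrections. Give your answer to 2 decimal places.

SE(x̄_st) ≈ 2.35

V̂(x̄_st) = Σ W_h² (1 − n_h/N_h) s_h²/n_h, with W_h = N_h/N and N = 1110:
  stratum Unit A: (400/1110)²·(1 − 75/400)·19.0²/75 = 0.507859
  stratum Unit B: (230/1110)²·(1 − 38/230)·4.0²/38 = 0.0150911
  stratum Unit C: (350/1110)²·(1 − 13/350)·26.0²/13 = 4.97801
  stratum Unit D: (130/1110)²·(1 − 16/130)·6.2²/16 = 0.0288979
V̂(x̄_st) = 5.52985
SE(x̄_st) = √5.52985 = 2.35156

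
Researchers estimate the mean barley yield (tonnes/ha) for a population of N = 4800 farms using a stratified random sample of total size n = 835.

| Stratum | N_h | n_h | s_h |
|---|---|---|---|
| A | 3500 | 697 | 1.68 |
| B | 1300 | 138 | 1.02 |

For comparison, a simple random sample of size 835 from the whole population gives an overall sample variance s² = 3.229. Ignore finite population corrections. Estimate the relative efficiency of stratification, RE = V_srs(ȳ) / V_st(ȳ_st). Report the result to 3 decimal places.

V̂(ȳ_st) = Σ W_h² s_h²/n_h, with W_h = N_h/N and N = 4800:
  stratum A: (3500/4800)²·1.68²/697 = 0.00215298
  stratum B: (1300/4800)²·1.02²/138 = 0.000553
V_st = 0.00270598
V_srs = s²/n = 3.229/835 = 0.00386707
Relative efficiency = V_srs / V_st = 0.00386707/0.00270598 = 1.4291

RE ≈ 1.429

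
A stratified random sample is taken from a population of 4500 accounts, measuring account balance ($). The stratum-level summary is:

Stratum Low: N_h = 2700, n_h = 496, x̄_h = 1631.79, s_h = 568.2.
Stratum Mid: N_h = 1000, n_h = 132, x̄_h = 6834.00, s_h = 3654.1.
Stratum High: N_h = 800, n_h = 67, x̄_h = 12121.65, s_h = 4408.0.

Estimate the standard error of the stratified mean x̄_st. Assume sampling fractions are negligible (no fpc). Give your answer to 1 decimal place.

SE(x̄_st) ≈ 120.0

V̂(x̄_st) = Σ W_h² s_h²/n_h, with W_h = N_h/N and N = 4500:
  stratum Low: (2700/4500)²·568.2²/496 = 234.328
  stratum Mid: (1000/4500)²·3654.1²/132 = 4995.3
  stratum High: (800/4500)²·4408.0²/67 = 9165.65
V̂(x̄_st) = 14395.3
SE(x̄_st) = √14395.3 = 119.98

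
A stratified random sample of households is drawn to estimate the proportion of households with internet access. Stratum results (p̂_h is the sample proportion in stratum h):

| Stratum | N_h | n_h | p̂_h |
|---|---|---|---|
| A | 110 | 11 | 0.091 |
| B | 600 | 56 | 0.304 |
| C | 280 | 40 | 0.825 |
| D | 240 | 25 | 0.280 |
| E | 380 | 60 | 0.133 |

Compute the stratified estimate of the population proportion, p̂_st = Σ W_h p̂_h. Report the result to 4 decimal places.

N = 1610; stratum weights W_h = N_h/N.
p̂_st = Σ W_h p̂_h = (110·0.091 + 600·0.304 + 280·0.825 + 240·0.280 + 380·0.133)/1610 = 0.33612

p̂_st ≈ 0.3361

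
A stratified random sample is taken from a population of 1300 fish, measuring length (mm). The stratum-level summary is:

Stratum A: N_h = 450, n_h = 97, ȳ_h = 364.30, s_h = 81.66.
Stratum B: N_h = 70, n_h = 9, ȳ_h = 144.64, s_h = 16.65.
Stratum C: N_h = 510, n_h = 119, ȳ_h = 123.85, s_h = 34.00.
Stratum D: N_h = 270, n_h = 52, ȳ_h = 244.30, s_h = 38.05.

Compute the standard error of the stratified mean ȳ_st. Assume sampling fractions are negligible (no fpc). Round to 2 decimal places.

V̂(ȳ_st) = Σ W_h² s_h²/n_h, with W_h = N_h/N and N = 1300:
  stratum A: (450/1300)²·81.66²/97 = 8.23731
  stratum B: (70/1300)²·16.65²/9 = 0.089309
  stratum C: (510/1300)²·34.00²/119 = 1.49508
  stratum D: (270/1300)²·38.05²/52 = 1.20101
V̂(ȳ_st) = 11.0227
SE(ȳ_st) = √11.0227 = 3.32005

SE(ȳ_st) ≈ 3.32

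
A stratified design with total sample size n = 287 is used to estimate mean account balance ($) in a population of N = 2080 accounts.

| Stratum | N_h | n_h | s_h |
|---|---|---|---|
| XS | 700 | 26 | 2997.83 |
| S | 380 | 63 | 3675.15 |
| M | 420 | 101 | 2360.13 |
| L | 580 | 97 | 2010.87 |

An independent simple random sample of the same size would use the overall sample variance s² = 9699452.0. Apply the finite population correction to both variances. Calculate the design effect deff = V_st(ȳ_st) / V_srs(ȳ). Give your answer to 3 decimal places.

V̂(ȳ_st) = Σ W_h² (1 − n_h/N_h) s_h²/n_h, with W_h = N_h/N and N = 2080:
  stratum XS: (700/2080)²·(1 − 26/700)·2997.83²/26 = 37694
  stratum S: (380/2080)²·(1 − 63/380)·3675.15²/63 = 5969.33
  stratum M: (420/2080)²·(1 − 101/420)·2360.13²/101 = 1707.91
  stratum L: (580/2080)²·(1 − 97/580)·2010.87²/97 = 2699.26
V_st = 48070.5
V_srs = (1 − 287/2080)·9699452.0/287 = 29132.8
deff = V_st / V_srs = 48070.5/29132.8 = 1.6500

deff ≈ 1.650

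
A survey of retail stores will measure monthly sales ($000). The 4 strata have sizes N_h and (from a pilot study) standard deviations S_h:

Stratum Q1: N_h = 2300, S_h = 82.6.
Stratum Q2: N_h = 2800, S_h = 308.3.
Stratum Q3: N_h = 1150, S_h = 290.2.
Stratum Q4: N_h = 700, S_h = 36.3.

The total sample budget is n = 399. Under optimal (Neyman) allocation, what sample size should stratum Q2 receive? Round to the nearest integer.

244

Neyman allocation: n_h = n · N_h S_h / Σ N_i S_i, with n = 399.
  stratum Q1: N_h·S_h = 2300·82.6 = 189980.00
  stratum Q2: N_h·S_h = 2800·308.3 = 863240.00
  stratum Q3: N_h·S_h = 1150·290.2 = 333730.00
  stratum Q4: N_h·S_h = 700·36.3 = 25410.00
Σ N_h S_h = 1412360.00
n for stratum Q2 = 399·863240.00/1412360.00 = 243.870 → 244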